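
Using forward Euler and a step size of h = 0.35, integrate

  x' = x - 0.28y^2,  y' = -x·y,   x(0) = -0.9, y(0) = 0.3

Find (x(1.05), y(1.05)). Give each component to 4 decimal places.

-2.2821, 0.8923

Euler on (x,y): x_{n+1} = x_n + h·x', y_{n+1} = y_n + h·y'.
0.000000: (-0.900000, 0.300000); f=(-0.925200, 0.270000) → (-1.223820, 0.394500)
0.350000: (-1.223820, 0.394500); f=(-1.267396, 0.482797) → (-1.667409, 0.563479)
0.700000: (-1.667409, 0.563479); f=(-1.756311, 0.939550) → (-2.282118, 0.892321)
(x(1.05), y(1.05)) ≈ (-2.2821, 0.8923)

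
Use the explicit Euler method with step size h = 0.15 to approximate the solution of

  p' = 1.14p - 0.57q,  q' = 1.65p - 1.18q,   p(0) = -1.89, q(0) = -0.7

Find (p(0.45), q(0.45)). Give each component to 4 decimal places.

Euler on (p,q): p_{n+1} = p_n + h·p', q_{n+1} = q_n + h·q'.
0.000000: (-1.890000, -0.700000); f=(-1.755600, -2.292500) → (-2.153340, -1.043875)
0.150000: (-2.153340, -1.043875); f=(-1.859799, -2.321238) → (-2.432310, -1.392061)
0.300000: (-2.432310, -1.392061); f=(-1.979359, -2.370680) → (-2.729214, -1.747663)
(p(0.45), q(0.45)) ≈ (-2.7292, -1.7477)

-2.7292, -1.7477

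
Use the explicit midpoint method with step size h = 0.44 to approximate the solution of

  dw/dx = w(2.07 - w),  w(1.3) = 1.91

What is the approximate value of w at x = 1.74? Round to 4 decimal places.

Midpoint: k1 = f(x_n, w_n); k2 = f(x_n + h/2, w_n + (h/2)·k1); w_{n+1} = w_n + h·k2.
x=1.300000, w=1.910000:
  k1 = f(1.300000, 1.910000) = 0.305600
  k2 = f(1.520000, 1.977232) = 0.183424
  w ← 1.910000 + 0.44·0.183424 = 1.990706
w(1.74) ≈ 1.9907

1.9907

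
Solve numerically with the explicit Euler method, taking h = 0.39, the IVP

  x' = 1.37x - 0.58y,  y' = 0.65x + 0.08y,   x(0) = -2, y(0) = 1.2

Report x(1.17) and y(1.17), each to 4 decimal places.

Euler on (x,y): x_{n+1} = x_n + h·x', y_{n+1} = y_n + h·y'.
0.000000: (-2.000000, 1.200000); f=(-3.436000, -1.204000) → (-3.340040, 0.730440)
0.390000: (-3.340040, 0.730440); f=(-4.999510, -2.112591) → (-5.289849, -0.093470)
0.780000: (-5.289849, -0.093470); f=(-7.192880, -3.445879) → (-8.095072, -1.437363)
(x(1.17), y(1.17)) ≈ (-8.0951, -1.4374)

-8.0951, -1.4374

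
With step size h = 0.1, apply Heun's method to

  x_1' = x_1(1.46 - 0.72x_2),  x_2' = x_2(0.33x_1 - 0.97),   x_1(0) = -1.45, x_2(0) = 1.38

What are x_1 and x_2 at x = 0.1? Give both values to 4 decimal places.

Heun on (x_1,x_2): k1 = f(x_n, state_n); k2 = f(x_n + h, state_n + h·k1); state_{n+1} = state_n + (h/2)·(k1 + k2).
0.000000: (-1.450000, 1.380000)
  k1 = (-0.676280, -1.998930)
  predictor → (-1.517628, 1.180107)
  k2 = (-0.926243, -1.735722)
  → (-1.530126, 1.193267)
(x_1(0.1), x_2(0.1)) ≈ (-1.5301, 1.1933)

-1.5301, 1.1933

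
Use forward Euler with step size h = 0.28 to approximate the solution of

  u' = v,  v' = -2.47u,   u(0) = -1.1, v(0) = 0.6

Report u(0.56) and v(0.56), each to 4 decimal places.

-0.5510, 2.0053

Euler on (u,v): u_{n+1} = u_n + h·u', v_{n+1} = v_n + h·v'.
0.000000: (-1.100000, 0.600000); f=(0.600000, 2.717000) → (-0.932000, 1.360760)
0.280000: (-0.932000, 1.360760); f=(1.360760, 2.302040) → (-0.550987, 2.005331)
(u(0.56), v(0.56)) ≈ (-0.5510, 2.0053)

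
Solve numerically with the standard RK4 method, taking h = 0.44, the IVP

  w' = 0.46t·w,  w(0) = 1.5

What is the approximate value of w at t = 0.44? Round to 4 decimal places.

RK4: k1 = f(t_n, w_n); k2 = f(t_n + h/2, w_n + (h/2)·k1); k3 = f(t_n + h/2, w_n + (h/2)·k2); k4 = f(t_n + h, w_n + h·k3); w_{n+1} = w_n + (h/6)·(k1 + 2k2 + 2k3 + k4).
t=0.000000, w=1.500000:
  k1 = f(0.000000, 1.500000) = 0.000000
  k2 = f(0.220000, 1.500000) = 0.151800
  k3 = f(0.220000, 1.533396) = 0.155180
  k4 = f(0.440000, 1.568279) = 0.317420
  w ← 1.500000 + (0.44/6)·(k1 + 2k2 + 2k3 + k4) = 1.568301
w(0.44) ≈ 1.5683

1.5683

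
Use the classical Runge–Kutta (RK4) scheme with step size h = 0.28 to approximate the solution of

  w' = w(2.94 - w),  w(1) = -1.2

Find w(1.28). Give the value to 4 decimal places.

RK4: k1 = f(t_n, w_n); k2 = f(t_n + h/2, w_n + (h/2)·k1); k3 = f(t_n + h/2, w_n + (h/2)·k2); k4 = f(t_n + h, w_n + h·k3); w_{n+1} = w_n + (h/6)·(k1 + 2k2 + 2k3 + k4).
t=1.000000, w=-1.200000:
  k1 = f(1.000000, -1.200000) = -4.968000
  k2 = f(1.140000, -1.895520) = -9.165825
  k3 = f(1.140000, -2.483215) = -13.467013
  k4 = f(1.280000, -4.970764) = -39.322535
  w ← -1.200000 + (0.28/6)·(k1 + 2k2 + 2k3 + k4) = -5.379290
w(1.28) ≈ -5.3793

-5.3793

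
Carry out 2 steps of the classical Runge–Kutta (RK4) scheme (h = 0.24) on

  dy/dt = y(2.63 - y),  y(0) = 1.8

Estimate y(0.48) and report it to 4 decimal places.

RK4: k1 = f(t_n, y_n); k2 = f(t_n + h/2, y_n + (h/2)·k1); k3 = f(t_n + h/2, y_n + (h/2)·k2); k4 = f(t_n + h, y_n + h·k3); y_{n+1} = y_n + (h/6)·(k1 + 2k2 + 2k3 + k4).
t=0.000000, y=1.800000:
  k1 = f(0.000000, 1.800000) = 1.494000
  k2 = f(0.120000, 1.979280) = 1.287957
  k3 = f(0.120000, 1.954555) = 1.320195
  k4 = f(0.240000, 2.116847) = 1.086267
  y ← 1.800000 + (0.24/6)·(k1 + 2k2 + 2k3 + k4) = 2.111863
t=0.240000, y=2.111863:
  k1 = f(0.240000, 2.111863) = 1.094235
  k2 = f(0.360000, 2.243171) = 0.867724
  k3 = f(0.360000, 2.215990) = 0.917443
  k4 = f(0.480000, 2.332049) = 0.694836
  y ← 2.111863 + (0.24/6)·(k1 + 2k2 + 2k3 + k4) = 2.326239
y(0.48) ≈ 2.3262

2.3262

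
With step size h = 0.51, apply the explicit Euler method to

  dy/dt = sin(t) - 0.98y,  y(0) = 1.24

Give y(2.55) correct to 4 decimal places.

0.8885

Euler: y_{n+1} = y_n + h·f(t_n, y_n).
t=0.000000, y=1.240000: f=-1.215200 → y ← 1.240000 + 0.51·(-1.215200) = 0.620248
t=0.510000, y=0.620248: f=-0.119666 → y ← 0.620248 + 0.51·(-0.119666) = 0.559218
t=1.020000, y=0.559218: f=0.304074 → y ← 0.559218 + 0.51·0.304074 = 0.714296
t=1.530000, y=0.714296: f=0.299158 → y ← 0.714296 + 0.51·0.299158 = 0.866867
t=2.040000, y=0.866867: f=0.042399 → y ← 0.866867 + 0.51·0.042399 = 0.888490
y(2.55) ≈ 0.8885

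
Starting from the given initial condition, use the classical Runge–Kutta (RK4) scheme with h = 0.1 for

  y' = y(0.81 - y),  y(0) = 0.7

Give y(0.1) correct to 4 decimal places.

RK4: k1 = f(x_n, y_n); k2 = f(x_n + h/2, y_n + (h/2)·k1); k3 = f(x_n + h/2, y_n + (h/2)·k2); k4 = f(x_n + h, y_n + h·k3); y_{n+1} = y_n + (h/6)·(k1 + 2k2 + 2k3 + k4).
x=0.000000, y=0.700000:
  k1 = f(0.000000, 0.700000) = 0.077000
  k2 = f(0.050000, 0.703850) = 0.074714
  k3 = f(0.050000, 0.703736) = 0.074782
  k4 = f(0.100000, 0.707478) = 0.072532
  y ← 0.700000 + (0.1/6)·(k1 + 2k2 + 2k3 + k4) = 0.707475
y(0.1) ≈ 0.7075

0.7075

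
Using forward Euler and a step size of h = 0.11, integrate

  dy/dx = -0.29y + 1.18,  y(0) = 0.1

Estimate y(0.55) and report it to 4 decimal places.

Euler: y_{n+1} = y_n + h·f(x_n, y_n).
x=0.000000, y=0.100000: f=1.151000 → y ← 0.100000 + 0.11·1.151000 = 0.226610
x=0.110000, y=0.226610: f=1.114283 → y ← 0.226610 + 0.11·1.114283 = 0.349181
x=0.220000, y=0.349181: f=1.078737 → y ← 0.349181 + 0.11·1.078737 = 0.467842
x=0.330000, y=0.467842: f=1.044326 → y ← 0.467842 + 0.11·1.044326 = 0.582718
x=0.440000, y=0.582718: f=1.011012 → y ← 0.582718 + 0.11·1.011012 = 0.693929
y(0.55) ≈ 0.6939

0.6939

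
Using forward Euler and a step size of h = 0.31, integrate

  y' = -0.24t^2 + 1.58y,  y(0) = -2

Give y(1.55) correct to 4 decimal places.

-14.9755

Euler: y_{n+1} = y_n + h·f(t_n, y_n).
t=0.000000, y=-2.000000: f=-3.160000 → y ← -2.000000 + 0.31·(-3.160000) = -2.979600
t=0.310000, y=-2.979600: f=-4.730832 → y ← -2.979600 + 0.31·(-4.730832) = -4.446158
t=0.620000, y=-4.446158: f=-7.117186 → y ← -4.446158 + 0.31·(-7.117186) = -6.652485
t=0.930000, y=-6.652485: f=-10.718503 → y ← -6.652485 + 0.31·(-10.718503) = -9.975221
t=1.240000, y=-9.975221: f=-16.129874 → y ← -9.975221 + 0.31·(-16.129874) = -14.975482
y(1.55) ≈ -14.9755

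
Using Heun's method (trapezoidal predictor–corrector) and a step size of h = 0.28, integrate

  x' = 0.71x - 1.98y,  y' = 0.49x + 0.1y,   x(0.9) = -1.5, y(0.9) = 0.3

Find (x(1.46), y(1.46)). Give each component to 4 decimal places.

Heun on (x,y): k1 = f(s_n, state_n); k2 = f(s_n + h, state_n + h·k1); state_{n+1} = state_n + (h/2)·(k1 + k2).
0.900000: (-1.500000, 0.300000)
  k1 = (-1.659000, -0.705000)
  predictor → (-1.964520, 0.102600)
  k2 = (-1.597957, -0.952355)
  → (-1.955974, 0.067970)
1.180000: (-1.955974, 0.067970)
  k1 = (-1.523323, -0.951630)
  predictor → (-2.382504, -0.198486)
  k2 = (-1.298576, -1.187276)
  → (-2.351040, -0.231477)
(x(1.46), y(1.46)) ≈ (-2.3510, -0.2315)

-2.3510, -0.2315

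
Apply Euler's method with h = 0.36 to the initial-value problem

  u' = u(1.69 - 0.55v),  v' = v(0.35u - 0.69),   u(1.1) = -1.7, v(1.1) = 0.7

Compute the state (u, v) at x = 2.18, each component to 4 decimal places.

-6.0399, 0.0441

Euler on (u,v): u_{n+1} = u_n + h·u', v_{n+1} = v_n + h·v'.
1.100000: (-1.700000, 0.700000); f=(-2.218500, -0.899500) → (-2.498660, 0.376180)
1.460000: (-2.498660, 0.376180); f=(-3.705765, -0.588545) → (-3.832735, 0.164304)
1.820000: (-3.832735, 0.164304); f=(-6.130970, -0.333776) → (-6.039885, 0.044144)
(u(2.18), v(2.18)) ≈ (-6.0399, 0.0441)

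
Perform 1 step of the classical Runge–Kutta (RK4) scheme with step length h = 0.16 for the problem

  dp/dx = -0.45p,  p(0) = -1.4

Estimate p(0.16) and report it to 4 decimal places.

-1.3027

RK4: k1 = f(x_n, p_n); k2 = f(x_n + h/2, p_n + (h/2)·k1); k3 = f(x_n + h/2, p_n + (h/2)·k2); k4 = f(x_n + h, p_n + h·k3); p_{n+1} = p_n + (h/6)·(k1 + 2k2 + 2k3 + k4).
x=0.000000, p=-1.400000:
  k1 = f(0.000000, -1.400000) = 0.630000
  k2 = f(0.080000, -1.349600) = 0.607320
  k3 = f(0.080000, -1.351414) = 0.608136
  k4 = f(0.160000, -1.302698) = 0.586214
  p ← -1.400000 + (0.16/6)·(k1 + 2k2 + 2k3 + k4) = -1.302743
p(0.16) ≈ -1.3027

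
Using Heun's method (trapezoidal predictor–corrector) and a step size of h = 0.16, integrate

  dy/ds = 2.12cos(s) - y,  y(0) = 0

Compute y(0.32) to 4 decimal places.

0.5659

Heun: k1 = f(s_n, y_n); k2 = f(s_n + h, y_n + h·k1); y_{n+1} = y_n + (h/2)·(k1 + k2).
s=0.000000, y=0.000000:
  k1 = f(0.000000, 0.000000) = 2.120000
  k2 = f(0.160000, 0.339200) = 1.753722
  y ← 0.000000 + (0.16/2)·(2.120000 + 1.753722) = 0.309898
s=0.160000, y=0.309898:
  k1 = f(0.160000, 0.309898) = 1.783024
  k2 = f(0.320000, 0.595182) = 1.417197
  y ← 0.309898 + (0.16/2)·(1.783024 + 1.417197) = 0.565915
y(0.32) ≈ 0.5659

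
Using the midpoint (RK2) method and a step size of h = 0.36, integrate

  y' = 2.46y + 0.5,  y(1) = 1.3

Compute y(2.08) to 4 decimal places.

Midpoint: k1 = f(x_n, y_n); k2 = f(x_n + h/2, y_n + (h/2)·k1); y_{n+1} = y_n + h·k2.
x=1.000000, y=1.300000:
  k1 = f(1.000000, 1.300000) = 3.698000
  k2 = f(1.180000, 1.965640) = 5.335474
  y ← 1.300000 + 0.36·5.335474 = 3.220771
x=1.360000, y=3.220771:
  k1 = f(1.360000, 3.220771) = 8.423096
  k2 = f(1.540000, 4.736928) = 12.152843
  y ← 3.220771 + 0.36·12.152843 = 7.595794
x=1.720000, y=7.595794:
  k1 = f(1.720000, 7.595794) = 19.185654
  k2 = f(1.900000, 11.049212) = 27.681062
  y ← 7.595794 + 0.36·27.681062 = 17.560976
y(2.08) ≈ 17.5610

17.5610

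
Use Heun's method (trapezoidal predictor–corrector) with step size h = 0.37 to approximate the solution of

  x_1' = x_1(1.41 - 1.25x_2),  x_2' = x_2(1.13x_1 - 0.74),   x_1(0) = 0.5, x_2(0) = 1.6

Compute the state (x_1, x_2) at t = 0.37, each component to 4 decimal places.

Heun on (x_1,x_2): k1 = f(t_n, state_n); k2 = f(t_n + h, state_n + h·k1); state_{n+1} = state_n + (h/2)·(k1 + k2).
0.000000: (0.500000, 1.600000)
  k1 = (-0.295000, -0.280000)
  predictor → (0.390850, 1.496400)
  k2 = (-0.179986, -0.446435)
  → (0.412128, 1.465609)
(x_1(0.37), x_2(0.37)) ≈ (0.4121, 1.4656)

0.4121, 1.4656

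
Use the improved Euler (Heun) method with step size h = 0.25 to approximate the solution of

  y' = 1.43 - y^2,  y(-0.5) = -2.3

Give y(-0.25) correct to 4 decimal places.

-3.9363

Heun: k1 = f(x_n, y_n); k2 = f(x_n + h, y_n + h·k1); y_{n+1} = y_n + (h/2)·(k1 + k2).
x=-0.500000, y=-2.300000:
  k1 = f(-0.500000, -2.300000) = -3.860000
  k2 = f(-0.250000, -3.265000) = -9.230225
  y ← -2.300000 + (0.25/2)·(-3.860000 + (-9.230225)) = -3.936278
y(-0.25) ≈ -3.9363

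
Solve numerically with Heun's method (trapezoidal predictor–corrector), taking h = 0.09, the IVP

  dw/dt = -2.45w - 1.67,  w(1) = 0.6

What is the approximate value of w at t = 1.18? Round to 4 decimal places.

Heun: k1 = f(t_n, w_n); k2 = f(t_n + h, w_n + h·k1); w_{n+1} = w_n + (h/2)·(k1 + k2).
t=1.000000, w=0.600000:
  k1 = f(1.000000, 0.600000) = -3.140000
  k2 = f(1.090000, 0.317400) = -2.447630
  w ← 0.600000 + (0.09/2)·(-3.140000 + (-2.447630)) = 0.348557
t=1.090000, w=0.348557:
  k1 = f(1.090000, 0.348557) = -2.523964
  k2 = f(1.180000, 0.121400) = -1.967430
  w ← 0.348557 + (0.09/2)·(-2.523964 + (-1.967430)) = 0.146444
w(1.18) ≈ 0.1464

0.1464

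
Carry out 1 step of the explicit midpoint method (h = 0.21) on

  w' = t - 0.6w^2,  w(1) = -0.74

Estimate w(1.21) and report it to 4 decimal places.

Midpoint: k1 = f(t_n, w_n); k2 = f(t_n + h/2, w_n + (h/2)·k1); w_{n+1} = w_n + h·k2.
t=1.000000, w=-0.740000:
  k1 = f(1.000000, -0.740000) = 0.671440
  k2 = f(1.105000, -0.669499) = 0.836063
  w ← -0.740000 + 0.21·0.836063 = -0.564427
w(1.21) ≈ -0.5644

-0.5644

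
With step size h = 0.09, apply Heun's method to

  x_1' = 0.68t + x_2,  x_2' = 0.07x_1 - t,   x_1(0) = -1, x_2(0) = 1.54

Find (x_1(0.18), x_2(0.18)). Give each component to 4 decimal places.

Heun on (x_1,x_2): k1 = f(t_n, state_n); k2 = f(t_n + h, state_n + h·k1); state_{n+1} = state_n + (h/2)·(k1 + k2).
0.000000: (-1.000000, 1.540000)
  k1 = (1.540000, -0.070000)
  predictor → (-0.861400, 1.533700)
  k2 = (1.594900, -0.150298)
  → (-0.858930, 1.530087)
0.090000: (-0.858930, 1.530087)
  k1 = (1.591287, -0.150125)
  predictor → (-0.715714, 1.516575)
  k2 = (1.638975, -0.230100)
  → (-0.713568, 1.512976)
(x_1(0.18), x_2(0.18)) ≈ (-0.7136, 1.5130)

-0.7136, 1.5130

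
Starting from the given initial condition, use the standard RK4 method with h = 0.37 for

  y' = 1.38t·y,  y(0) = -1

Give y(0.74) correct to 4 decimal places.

-1.4591

RK4: k1 = f(t_n, y_n); k2 = f(t_n + h/2, y_n + (h/2)·k1); k3 = f(t_n + h/2, y_n + (h/2)·k2); k4 = f(t_n + h, y_n + h·k3); y_{n+1} = y_n + (h/6)·(k1 + 2k2 + 2k3 + k4).
t=0.000000, y=-1.000000:
  k1 = f(0.000000, -1.000000) = 0.000000
  k2 = f(0.185000, -1.000000) = -0.255300
  k3 = f(0.185000, -1.047230) = -0.267358
  k4 = f(0.370000, -1.098922) = -0.561110
  y ← -1.000000 + (0.37/6)·(k1 + 2k2 + 2k3 + k4) = -1.099063
t=0.370000, y=-1.099063:
  k1 = f(0.370000, -1.099063) = -0.561182
  k2 = f(0.555000, -1.202881) = -0.921287
  k3 = f(0.555000, -1.269501) = -0.972311
  k4 = f(0.740000, -1.458818) = -1.489745
  y ← -1.099063 + (0.37/6)·(k1 + 2k2 + 2k3 + k4) = -1.459080
y(0.74) ≈ -1.4591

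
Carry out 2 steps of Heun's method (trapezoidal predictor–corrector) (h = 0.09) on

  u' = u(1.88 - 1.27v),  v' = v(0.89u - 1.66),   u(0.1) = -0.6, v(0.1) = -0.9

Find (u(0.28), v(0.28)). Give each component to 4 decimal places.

Heun on (u,v): k1 = f(x_n, state_n); k2 = f(x_n + h, state_n + h·k1); state_{n+1} = state_n + (h/2)·(k1 + k2).
0.100000: (-0.600000, -0.900000)
  k1 = (-1.813800, 1.974600)
  predictor → (-0.763242, -0.722286)
  k2 = (-2.135019, 1.689633)
  → (-0.777697, -0.735110)
0.190000: (-0.777697, -0.735110)
  k1 = (-2.188119, 1.729088)
  predictor → (-0.974628, -0.579492)
  k2 = (-2.549581, 1.464618)
  → (-0.990893, -0.591393)
(u(0.28), v(0.28)) ≈ (-0.9909, -0.5914)

-0.9909, -0.5914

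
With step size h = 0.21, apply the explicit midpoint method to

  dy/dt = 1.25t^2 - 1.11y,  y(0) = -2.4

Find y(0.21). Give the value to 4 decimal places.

Midpoint: k1 = f(t_n, y_n); k2 = f(t_n + h/2, y_n + (h/2)·k1); y_{n+1} = y_n + h·k2.
t=0.000000, y=-2.400000:
  k1 = f(0.000000, -2.400000) = 2.664000
  k2 = f(0.105000, -2.120280) = 2.367292
  y ← -2.400000 + 0.21·2.367292 = -1.902869
y(0.21) ≈ -1.9029

-1.9029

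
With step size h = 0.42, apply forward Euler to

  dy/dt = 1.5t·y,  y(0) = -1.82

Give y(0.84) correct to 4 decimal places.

-2.3016

Euler: y_{n+1} = y_n + h·f(t_n, y_n).
t=0.000000, y=-1.820000: f=0.000000 → y ← -1.820000 + 0.42·0.000000 = -1.820000
t=0.420000, y=-1.820000: f=-1.146600 → y ← -1.820000 + 0.42·(-1.146600) = -2.301572
y(0.84) ≈ -2.3016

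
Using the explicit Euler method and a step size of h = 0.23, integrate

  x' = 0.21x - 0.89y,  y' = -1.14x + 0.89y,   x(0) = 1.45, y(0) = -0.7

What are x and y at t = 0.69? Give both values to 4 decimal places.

Euler on (x,y): x_{n+1} = x_n + h·x', y_{n+1} = y_n + h·y'.
0.000000: (1.450000, -0.700000); f=(0.927500, -2.276000) → (1.663325, -1.223480)
0.230000: (1.663325, -1.223480); f=(1.438195, -2.985088) → (1.994110, -1.910050)
0.460000: (1.994110, -1.910050); f=(2.118708, -3.973230) → (2.481413, -2.823893)
(x(0.69), y(0.69)) ≈ (2.4814, -2.8239)

2.4814, -2.8239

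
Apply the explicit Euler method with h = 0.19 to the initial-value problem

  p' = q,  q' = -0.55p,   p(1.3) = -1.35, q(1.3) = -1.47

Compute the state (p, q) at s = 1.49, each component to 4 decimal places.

-1.6293, -1.3289

Euler on (p,q): p_{n+1} = p_n + h·p', q_{n+1} = q_n + h·q'.
1.300000: (-1.350000, -1.470000); f=(-1.470000, 0.742500) → (-1.629300, -1.328925)
(p(1.49), q(1.49)) ≈ (-1.6293, -1.3289)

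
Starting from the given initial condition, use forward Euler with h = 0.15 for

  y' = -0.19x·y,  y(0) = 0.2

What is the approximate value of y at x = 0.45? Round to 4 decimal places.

Euler: y_{n+1} = y_n + h·f(x_n, y_n).
x=0.000000, y=0.200000: f=0.000000 → y ← 0.200000 + 0.15·0.000000 = 0.200000
x=0.150000, y=0.200000: f=-0.005700 → y ← 0.200000 + 0.15·(-0.005700) = 0.199145
x=0.300000, y=0.199145: f=-0.011351 → y ← 0.199145 + 0.15·(-0.011351) = 0.197442
y(0.45) ≈ 0.1974

0.1974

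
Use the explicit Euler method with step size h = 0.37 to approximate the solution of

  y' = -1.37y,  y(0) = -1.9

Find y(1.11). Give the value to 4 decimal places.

Euler: y_{n+1} = y_n + h·f(x_n, y_n).
x=0.000000, y=-1.900000: f=2.603000 → y ← -1.900000 + 0.37·2.603000 = -0.936890
x=0.370000, y=-0.936890: f=1.283539 → y ← -0.936890 + 0.37·1.283539 = -0.461980
x=0.740000, y=-0.461980: f=0.632913 → y ← -0.461980 + 0.37·0.632913 = -0.227803
y(1.11) ≈ -0.2278

-0.2278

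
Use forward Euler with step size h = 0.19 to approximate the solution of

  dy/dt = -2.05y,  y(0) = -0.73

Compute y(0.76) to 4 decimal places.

-0.1014

Euler: y_{n+1} = y_n + h·f(t_n, y_n).
t=0.000000, y=-0.730000: f=1.496500 → y ← -0.730000 + 0.19·1.496500 = -0.445665
t=0.190000, y=-0.445665: f=0.913613 → y ← -0.445665 + 0.19·0.913613 = -0.272078
t=0.380000, y=-0.272078: f=0.557761 → y ← -0.272078 + 0.19·0.557761 = -0.166104
t=0.570000, y=-0.166104: f=0.340513 → y ← -0.166104 + 0.19·0.340513 = -0.101406
y(0.76) ≈ -0.1014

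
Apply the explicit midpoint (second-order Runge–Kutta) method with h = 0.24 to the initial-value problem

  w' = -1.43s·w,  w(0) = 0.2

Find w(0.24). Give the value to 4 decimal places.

Midpoint: k1 = f(s_n, w_n); k2 = f(s_n + h/2, w_n + (h/2)·k1); w_{n+1} = w_n + h·k2.
s=0.000000, w=0.200000:
  k1 = f(0.000000, 0.200000) = 0.000000
  k2 = f(0.120000, 0.200000) = -0.034320
  w ← 0.200000 + 0.24·(-0.034320) = 0.191763
w(0.24) ≈ 0.1918

0.1918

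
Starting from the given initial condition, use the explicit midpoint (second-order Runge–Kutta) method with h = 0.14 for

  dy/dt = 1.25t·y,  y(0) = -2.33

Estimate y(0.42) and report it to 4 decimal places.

Midpoint: k1 = f(t_n, y_n); k2 = f(t_n + h/2, y_n + (h/2)·k1); y_{n+1} = y_n + h·k2.
t=0.000000, y=-2.330000:
  k1 = f(0.000000, -2.330000) = 0.000000
  k2 = f(0.070000, -2.330000) = -0.203875
  y ← -2.330000 + 0.14·(-0.203875) = -2.358542
t=0.140000, y=-2.358542:
  k1 = f(0.140000, -2.358542) = -0.412745
  k2 = f(0.210000, -2.387435) = -0.626702
  y ← -2.358542 + 0.14·(-0.626702) = -2.446281
t=0.280000, y=-2.446281:
  k1 = f(0.280000, -2.446281) = -0.856198
  k2 = f(0.350000, -2.506215) = -1.096469
  y ← -2.446281 + 0.14·(-1.096469) = -2.599786
y(0.42) ≈ -2.5998

-2.5998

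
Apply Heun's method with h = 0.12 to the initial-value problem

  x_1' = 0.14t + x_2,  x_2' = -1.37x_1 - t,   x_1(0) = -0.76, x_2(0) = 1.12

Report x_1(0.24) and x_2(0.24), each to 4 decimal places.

Heun on (x_1,x_2): k1 = f(t_n, state_n); k2 = f(t_n + h, state_n + h·k1); state_{n+1} = state_n + (h/2)·(k1 + k2).
0.000000: (-0.760000, 1.120000)
  k1 = (1.120000, 1.041200)
  predictor → (-0.625600, 1.244944)
  k2 = (1.261744, 0.737072)
  → (-0.617095, 1.226696)
0.120000: (-0.617095, 1.226696)
  k1 = (1.243496, 0.725421)
  predictor → (-0.467876, 1.313747)
  k2 = (1.347347, 0.400990)
  → (-0.461645, 1.294281)
(x_1(0.24), x_2(0.24)) ≈ (-0.4616, 1.2943)

-0.4616, 1.2943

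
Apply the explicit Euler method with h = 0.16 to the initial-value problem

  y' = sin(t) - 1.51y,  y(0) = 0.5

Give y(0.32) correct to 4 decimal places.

Euler: y_{n+1} = y_n + h·f(t_n, y_n).
t=0.000000, y=0.500000: f=-0.755000 → y ← 0.500000 + 0.16·(-0.755000) = 0.379200
t=0.160000, y=0.379200: f=-0.413274 → y ← 0.379200 + 0.16·(-0.413274) = 0.313076
y(0.32) ≈ 0.3131

0.3131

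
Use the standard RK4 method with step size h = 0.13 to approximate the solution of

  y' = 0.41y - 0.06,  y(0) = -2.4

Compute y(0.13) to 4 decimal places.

RK4: k1 = f(s_n, y_n); k2 = f(s_n + h/2, y_n + (h/2)·k1); k3 = f(s_n + h/2, y_n + (h/2)·k2); k4 = f(s_n + h, y_n + h·k3); y_{n+1} = y_n + (h/6)·(k1 + 2k2 + 2k3 + k4).
s=0.000000, y=-2.400000:
  k1 = f(0.000000, -2.400000) = -1.044000
  k2 = f(0.065000, -2.467860) = -1.071823
  k3 = f(0.065000, -2.469668) = -1.072564
  k4 = f(0.130000, -2.539433) = -1.101168
  y ← -2.400000 + (0.13/6)·(k1 + 2k2 + 2k3 + k4) = -2.539402
y(0.13) ≈ -2.5394

-2.5394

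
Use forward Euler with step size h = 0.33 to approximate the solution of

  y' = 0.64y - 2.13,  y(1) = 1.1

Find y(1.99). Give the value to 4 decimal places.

-0.6309

Euler: y_{n+1} = y_n + h·f(s_n, y_n).
s=1.000000, y=1.100000: f=-1.426000 → y ← 1.100000 + 0.33·(-1.426000) = 0.629420
s=1.330000, y=0.629420: f=-1.727171 → y ← 0.629420 + 0.33·(-1.727171) = 0.059454
s=1.660000, y=0.059454: f=-2.091950 → y ← 0.059454 + 0.33·(-2.091950) = -0.630890
y(1.99) ≈ -0.6309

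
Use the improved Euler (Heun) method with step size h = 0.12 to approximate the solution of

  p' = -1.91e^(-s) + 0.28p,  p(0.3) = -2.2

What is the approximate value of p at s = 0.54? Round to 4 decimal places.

-2.6661

Heun: k1 = f(s_n, p_n); k2 = f(s_n + h, p_n + h·k1); p_{n+1} = p_n + (h/2)·(k1 + k2).
s=0.300000, p=-2.200000:
  k1 = f(0.300000, -2.200000) = -2.030963
  k2 = f(0.420000, -2.443716) = -1.939200
  p ← -2.200000 + (0.12/2)·(-2.030963 + (-1.939200)) = -2.438210
s=0.420000, p=-2.438210:
  k1 = f(0.420000, -2.438210) = -1.937658
  k2 = f(0.540000, -2.670729) = -1.860853
  p ← -2.438210 + (0.12/2)·(-1.937658 + (-1.860853)) = -2.666120
p(0.54) ≈ -2.6661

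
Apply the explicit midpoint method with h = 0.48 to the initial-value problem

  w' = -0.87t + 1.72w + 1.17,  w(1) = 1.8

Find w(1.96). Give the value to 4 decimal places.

8.4916

Midpoint: k1 = f(t_n, w_n); k2 = f(t_n + h/2, w_n + (h/2)·k1); w_{n+1} = w_n + h·k2.
t=1.000000, w=1.800000:
  k1 = f(1.000000, 1.800000) = 3.396000
  k2 = f(1.240000, 2.615040) = 4.589069
  w ← 1.800000 + 0.48·4.589069 = 4.002753
t=1.480000, w=4.002753:
  k1 = f(1.480000, 4.002753) = 6.767135
  k2 = f(1.720000, 5.626865) = 9.351809
  w ← 4.002753 + 0.48·9.351809 = 8.491621
w(1.96) ≈ 8.4916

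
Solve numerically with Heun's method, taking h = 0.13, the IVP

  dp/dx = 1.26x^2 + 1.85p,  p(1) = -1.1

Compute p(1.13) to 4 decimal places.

-1.1902

Heun: k1 = f(x_n, p_n); k2 = f(x_n + h, p_n + h·k1); p_{n+1} = p_n + (h/2)·(k1 + k2).
x=1.000000, p=-1.100000:
  k1 = f(1.000000, -1.100000) = -0.775000
  k2 = f(1.130000, -1.200750) = -0.612494
  p ← -1.100000 + (0.13/2)·(-0.775000 + (-0.612494)) = -1.190187
p(1.13) ≈ -1.1902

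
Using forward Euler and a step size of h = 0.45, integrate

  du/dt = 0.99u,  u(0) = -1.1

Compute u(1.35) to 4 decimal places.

Euler: u_{n+1} = u_n + h·f(t_n, u_n).
t=0.000000, u=-1.100000: f=-1.089000 → u ← -1.100000 + 0.45·(-1.089000) = -1.590050
t=0.450000, u=-1.590050: f=-1.574150 → u ← -1.590050 + 0.45·(-1.574150) = -2.298417
t=0.900000, u=-2.298417: f=-2.275433 → u ← -2.298417 + 0.45·(-2.275433) = -3.322362
u(1.35) ≈ -3.3224

-3.3224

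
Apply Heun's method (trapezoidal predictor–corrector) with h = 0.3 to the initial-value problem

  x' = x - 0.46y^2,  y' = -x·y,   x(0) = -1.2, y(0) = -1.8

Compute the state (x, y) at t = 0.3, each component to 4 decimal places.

Heun on (x,y): k1 = f(t_n, state_n); k2 = f(t_n + h, state_n + h·k1); state_{n+1} = state_n + (h/2)·(k1 + k2).
0.000000: (-1.200000, -1.800000)
  k1 = (-2.690400, -2.160000)
  predictor → (-2.007120, -2.448000)
  k2 = (-4.763764, -4.913430)
  → (-2.318125, -2.861014)
(x(0.3), y(0.3)) ≈ (-2.3181, -2.8610)

-2.3181, -2.8610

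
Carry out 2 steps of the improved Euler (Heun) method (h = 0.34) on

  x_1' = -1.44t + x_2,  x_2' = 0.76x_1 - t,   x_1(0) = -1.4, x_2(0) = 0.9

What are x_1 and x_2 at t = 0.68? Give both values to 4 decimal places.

Heun on (x_1,x_2): k1 = f(t_n, state_n); k2 = f(t_n + h, state_n + h·k1); state_{n+1} = state_n + (h/2)·(k1 + k2).
0.000000: (-1.400000, 0.900000)
  k1 = (0.900000, -1.064000)
  predictor → (-1.094000, 0.538240)
  k2 = (0.048640, -1.171440)
  → (-1.238731, 0.519975)
0.340000: (-1.238731, 0.519975)
  k1 = (0.030375, -1.281436)
  predictor → (-1.228404, 0.084287)
  k2 = (-0.894913, -1.613587)
  → (-1.385703, 0.027821)
(x_1(0.68), x_2(0.68)) ≈ (-1.3857, 0.0278)

-1.3857, 0.0278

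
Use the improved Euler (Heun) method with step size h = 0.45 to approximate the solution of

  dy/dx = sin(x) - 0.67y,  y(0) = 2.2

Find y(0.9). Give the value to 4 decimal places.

1.5350

Heun: k1 = f(x_n, y_n); k2 = f(x_n + h, y_n + h·k1); y_{n+1} = y_n + (h/2)·(k1 + k2).
x=0.000000, y=2.200000:
  k1 = f(0.000000, 2.200000) = -1.474000
  k2 = f(0.450000, 1.536700) = -0.594623
  y ← 2.200000 + (0.45/2)·(-1.474000 + (-0.594623)) = 1.734560
x=0.450000, y=1.734560:
  k1 = f(0.450000, 1.734560) = -0.727189
  k2 = f(0.900000, 1.407324) = -0.159580
  y ← 1.734560 + (0.45/2)·(-0.727189 + (-0.159580)) = 1.535036
y(0.9) ≈ 1.5350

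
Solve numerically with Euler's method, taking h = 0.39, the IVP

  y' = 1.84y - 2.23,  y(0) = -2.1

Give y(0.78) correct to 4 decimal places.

Euler: y_{n+1} = y_n + h·f(x_n, y_n).
x=0.000000, y=-2.100000: f=-6.094000 → y ← -2.100000 + 0.39·(-6.094000) = -4.476660
x=0.390000, y=-4.476660: f=-10.467054 → y ← -4.476660 + 0.39·(-10.467054) = -8.558811
y(0.78) ≈ -8.5588

-8.5588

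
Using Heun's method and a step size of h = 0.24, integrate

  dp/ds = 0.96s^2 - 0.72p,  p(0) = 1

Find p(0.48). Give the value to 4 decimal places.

0.7468

Heun: k1 = f(s_n, p_n); k2 = f(s_n + h, p_n + h·k1); p_{n+1} = p_n + (h/2)·(k1 + k2).
s=0.000000, p=1.000000:
  k1 = f(0.000000, 1.000000) = -0.720000
  k2 = f(0.240000, 0.827200) = -0.540288
  p ← 1.000000 + (0.24/2)·(-0.720000 + (-0.540288)) = 0.848765
s=0.240000, p=0.848765:
  k1 = f(0.240000, 0.848765) = -0.555815
  k2 = f(0.480000, 0.715370) = -0.293882
  p ← 0.848765 + (0.24/2)·(-0.555815 + (-0.293882)) = 0.746802
p(0.48) ≈ 0.7468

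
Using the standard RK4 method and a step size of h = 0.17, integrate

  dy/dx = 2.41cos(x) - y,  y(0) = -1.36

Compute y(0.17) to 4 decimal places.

-0.7725

RK4: k1 = f(x_n, y_n); k2 = f(x_n + h/2, y_n + (h/2)·k1); k3 = f(x_n + h/2, y_n + (h/2)·k2); k4 = f(x_n + h, y_n + h·k3); y_{n+1} = y_n + (h/6)·(k1 + 2k2 + 2k3 + k4).
x=0.000000, y=-1.360000:
  k1 = f(0.000000, -1.360000) = 3.770000
  k2 = f(0.085000, -1.039550) = 3.440849
  k3 = f(0.085000, -1.067528) = 3.468827
  k4 = f(0.170000, -0.770299) = 3.145559
  y ← -1.360000 + (0.17/6)·(k1 + 2k2 + 2k3 + k4) = -0.772511
y(0.17) ≈ -0.7725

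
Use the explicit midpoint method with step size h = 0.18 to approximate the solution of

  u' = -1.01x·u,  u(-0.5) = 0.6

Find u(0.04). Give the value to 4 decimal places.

0.6808

Midpoint: k1 = f(x_n, u_n); k2 = f(x_n + h/2, u_n + (h/2)·k1); u_{n+1} = u_n + h·k2.
x=-0.500000, u=0.600000:
  k1 = f(-0.500000, 0.600000) = 0.303000
  k2 = f(-0.410000, 0.627270) = 0.259753
  u ← 0.600000 + 0.18·0.259753 = 0.646755
x=-0.320000, u=0.646755:
  k1 = f(-0.320000, 0.646755) = 0.209031
  k2 = f(-0.230000, 0.665568) = 0.154612
  u ← 0.646755 + 0.18·0.154612 = 0.674586
x=-0.140000, u=0.674586:
  k1 = f(-0.140000, 0.674586) = 0.095386
  k2 = f(-0.050000, 0.683170) = 0.034500
  u ← 0.674586 + 0.18·0.034500 = 0.680796
u(0.04) ≈ 0.6808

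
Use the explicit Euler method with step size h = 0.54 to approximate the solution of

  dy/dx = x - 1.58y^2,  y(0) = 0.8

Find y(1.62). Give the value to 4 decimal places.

Euler: y_{n+1} = y_n + h·f(x_n, y_n).
x=0.000000, y=0.800000: f=-1.011200 → y ← 0.800000 + 0.54·(-1.011200) = 0.253952
x=0.540000, y=0.253952: f=0.438103 → y ← 0.253952 + 0.54·0.438103 = 0.490528
x=1.080000, y=0.490528: f=0.699824 → y ← 0.490528 + 0.54·0.699824 = 0.868433
y(1.62) ≈ 0.8684

0.8684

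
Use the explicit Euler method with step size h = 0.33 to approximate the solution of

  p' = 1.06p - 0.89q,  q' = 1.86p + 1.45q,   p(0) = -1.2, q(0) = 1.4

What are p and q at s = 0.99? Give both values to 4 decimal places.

Euler on (p,q): p_{n+1} = p_n + h·p', q_{n+1} = q_n + h·q'.
0.000000: (-1.200000, 1.400000); f=(-2.518000, -0.202000) → (-2.030940, 1.333340)
0.330000: (-2.030940, 1.333340); f=(-3.339469, -1.844205) → (-3.132965, 0.724752)
0.660000: (-3.132965, 0.724752); f=(-3.965972, -4.776424) → (-4.441736, -0.851468)
(p(0.99), q(0.99)) ≈ (-4.4417, -0.8515)

-4.4417, -0.8515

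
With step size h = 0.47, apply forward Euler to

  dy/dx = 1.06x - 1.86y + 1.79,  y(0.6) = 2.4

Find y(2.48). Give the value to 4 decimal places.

2.0697

Euler: y_{n+1} = y_n + h·f(x_n, y_n).
x=0.600000, y=2.400000: f=-2.038000 → y ← 2.400000 + 0.47·(-2.038000) = 1.442140
x=1.070000, y=1.442140: f=0.241820 → y ← 1.442140 + 0.47·0.241820 = 1.555795
x=1.540000, y=1.555795: f=0.528621 → y ← 1.555795 + 0.47·0.528621 = 1.804247
x=2.010000, y=1.804247: f=0.564701 → y ← 1.804247 + 0.47·0.564701 = 2.069656
y(2.48) ≈ 2.0697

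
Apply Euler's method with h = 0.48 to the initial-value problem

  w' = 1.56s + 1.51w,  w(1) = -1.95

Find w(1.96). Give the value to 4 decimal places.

Euler: w_{n+1} = w_n + h·f(s_n, w_n).
s=1.000000, w=-1.950000: f=-1.384500 → w ← -1.950000 + 0.48·(-1.384500) = -2.614560
s=1.480000, w=-2.614560: f=-1.639186 → w ← -2.614560 + 0.48·(-1.639186) = -3.401369
w(1.96) ≈ -3.4014

-3.4014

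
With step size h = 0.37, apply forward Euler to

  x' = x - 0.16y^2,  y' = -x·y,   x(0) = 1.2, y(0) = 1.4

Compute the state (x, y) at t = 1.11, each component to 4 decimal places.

Euler on (x,y): x_{n+1} = x_n + h·x', y_{n+1} = y_n + h·y'.
0.000000: (1.200000, 1.400000); f=(0.886400, -1.680000) → (1.527968, 0.778400)
0.370000: (1.527968, 0.778400); f=(1.431023, -1.189370) → (2.057446, 0.338333)
0.740000: (2.057446, 0.338333); f=(2.039131, -0.696102) → (2.811925, 0.080775)
(x(1.11), y(1.11)) ≈ (2.8119, 0.0808)

2.8119, 0.0808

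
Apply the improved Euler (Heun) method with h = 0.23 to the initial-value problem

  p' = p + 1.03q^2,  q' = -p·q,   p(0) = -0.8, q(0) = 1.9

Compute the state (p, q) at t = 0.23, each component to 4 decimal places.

0.1202, 2.1081

Heun on (p,q): k1 = f(t_n, state_n); k2 = f(t_n + h, state_n + h·k1); state_{n+1} = state_n + (h/2)·(k1 + k2).
0.000000: (-0.800000, 1.900000)
  k1 = (2.918300, 1.520000)
  predictor → (-0.128791, 2.249600)
  k2 = (5.083730, 0.289728)
  → (0.120233, 2.108119)
(p(0.23), q(0.23)) ≈ (0.1202, 2.1081)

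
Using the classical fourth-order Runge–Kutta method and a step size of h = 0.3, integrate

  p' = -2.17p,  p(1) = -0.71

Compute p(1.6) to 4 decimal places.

-0.1938

RK4: k1 = f(x_n, p_n); k2 = f(x_n + h/2, p_n + (h/2)·k1); k3 = f(x_n + h/2, p_n + (h/2)·k2); k4 = f(x_n + h, p_n + h·k3); p_{n+1} = p_n + (h/6)·(k1 + 2k2 + 2k3 + k4).
x=1.000000, p=-0.710000:
  k1 = f(1.000000, -0.710000) = 1.540700
  k2 = f(1.150000, -0.478895) = 1.039202
  k3 = f(1.150000, -0.554120) = 1.202440
  k4 = f(1.300000, -0.349268) = 0.757912
  p ← -0.710000 + (0.3/6)·(k1 + 2k2 + 2k3 + k4) = -0.370905
x=1.300000, p=-0.370905:
  k1 = f(1.300000, -0.370905) = 0.804864
  k2 = f(1.450000, -0.250176) = 0.542881
  k3 = f(1.450000, -0.289473) = 0.628157
  k4 = f(1.600000, -0.182458) = 0.395934
  p ← -0.370905 + (0.3/6)·(k1 + 2k2 + 2k3 + k4) = -0.193762
p(1.6) ≈ -0.1938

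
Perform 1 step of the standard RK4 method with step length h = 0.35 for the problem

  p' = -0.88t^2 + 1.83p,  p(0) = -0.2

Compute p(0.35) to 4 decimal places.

RK4: k1 = f(t_n, p_n); k2 = f(t_n + h/2, p_n + (h/2)·k1); k3 = f(t_n + h/2, p_n + (h/2)·k2); k4 = f(t_n + h, p_n + h·k3); p_{n+1} = p_n + (h/6)·(k1 + 2k2 + 2k3 + k4).
t=0.000000, p=-0.200000:
  k1 = f(0.000000, -0.200000) = -0.366000
  k2 = f(0.175000, -0.264050) = -0.510162
  k3 = f(0.175000, -0.289278) = -0.556329
  k4 = f(0.350000, -0.394715) = -0.830129
  p ← -0.200000 + (0.35/6)·(k1 + 2k2 + 2k3 + k4) = -0.394198
p(0.35) ≈ -0.3942

-0.3942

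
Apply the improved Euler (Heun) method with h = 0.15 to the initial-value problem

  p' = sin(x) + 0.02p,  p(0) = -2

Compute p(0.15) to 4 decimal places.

-1.9948

Heun: k1 = f(x_n, p_n); k2 = f(x_n + h, p_n + h·k1); p_{n+1} = p_n + (h/2)·(k1 + k2).
x=0.000000, p=-2.000000:
  k1 = f(0.000000, -2.000000) = -0.040000
  k2 = f(0.150000, -2.006000) = 0.109318
  p ← -2.000000 + (0.15/2)·(-0.040000 + 0.109318) = -1.994801
p(0.15) ≈ -1.9948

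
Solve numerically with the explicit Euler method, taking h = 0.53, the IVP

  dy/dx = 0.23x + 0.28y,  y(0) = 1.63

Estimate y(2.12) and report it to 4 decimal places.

3.2625

Euler: y_{n+1} = y_n + h·f(x_n, y_n).
x=0.000000, y=1.630000: f=0.456400 → y ← 1.630000 + 0.53·0.456400 = 1.871892
x=0.530000, y=1.871892: f=0.646030 → y ← 1.871892 + 0.53·0.646030 = 2.214288
x=1.060000, y=2.214288: f=0.863801 → y ← 2.214288 + 0.53·0.863801 = 2.672102
x=1.590000, y=2.672102: f=1.113889 → y ← 2.672102 + 0.53·1.113889 = 3.262463
y(2.12) ≈ 3.2625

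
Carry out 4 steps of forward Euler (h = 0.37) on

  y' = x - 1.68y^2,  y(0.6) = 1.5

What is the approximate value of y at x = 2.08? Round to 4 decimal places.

1.0317

Euler: y_{n+1} = y_n + h·f(x_n, y_n).
x=0.600000, y=1.500000: f=-3.180000 → y ← 1.500000 + 0.37·(-3.180000) = 0.323400
x=0.970000, y=0.323400: f=0.794293 → y ← 0.323400 + 0.37·0.794293 = 0.617288
x=1.340000, y=0.617288: f=0.699845 → y ← 0.617288 + 0.37·0.699845 = 0.876231
x=1.710000, y=0.876231: f=0.420129 → y ← 0.876231 + 0.37·0.420129 = 1.031678
y(2.08) ≈ 1.0317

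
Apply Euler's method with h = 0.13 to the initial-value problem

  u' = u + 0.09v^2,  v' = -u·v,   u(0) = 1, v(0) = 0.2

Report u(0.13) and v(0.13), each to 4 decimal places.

Euler on (u,v): u_{n+1} = u_n + h·u', v_{n+1} = v_n + h·v'.
0.000000: (1.000000, 0.200000); f=(1.003600, -0.200000) → (1.130468, 0.174000)
(u(0.13), v(0.13)) ≈ (1.1305, 0.1740)

1.1305, 0.1740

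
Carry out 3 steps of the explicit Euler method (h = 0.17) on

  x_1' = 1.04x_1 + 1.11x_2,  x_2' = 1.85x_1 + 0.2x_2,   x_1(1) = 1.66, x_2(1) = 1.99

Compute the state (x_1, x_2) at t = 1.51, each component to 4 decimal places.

Euler on (x_1,x_2): x_1_{n+1} = x_1_n + h·x_1', x_2_{n+1} = x_2_n + h·x_2'.
1.000000: (1.660000, 1.990000); f=(3.935300, 3.469000) → (2.329001, 2.579730)
1.170000: (2.329001, 2.579730); f=(5.285661, 4.824598) → (3.227563, 3.399912)
1.340000: (3.227563, 3.399912); f=(7.130568, 6.650975) → (4.439760, 4.530577)
(x_1(1.51), x_2(1.51)) ≈ (4.4398, 4.5306)

4.4398, 4.5306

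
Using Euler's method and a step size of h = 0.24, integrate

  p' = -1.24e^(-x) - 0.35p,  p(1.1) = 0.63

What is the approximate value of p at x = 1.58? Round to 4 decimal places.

0.3599

Euler: p_{n+1} = p_n + h·f(x_n, p_n).
x=1.100000, p=0.630000: f=-0.633260 → p ← 0.630000 + 0.24·(-0.633260) = 0.478018
x=1.340000, p=0.478018: f=-0.491995 → p ← 0.478018 + 0.24·(-0.491995) = 0.359939
p(1.58) ≈ 0.3599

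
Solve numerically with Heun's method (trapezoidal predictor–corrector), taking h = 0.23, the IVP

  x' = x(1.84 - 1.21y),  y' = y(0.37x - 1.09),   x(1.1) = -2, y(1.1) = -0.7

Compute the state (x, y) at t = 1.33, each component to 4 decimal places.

Heun on (x,y): k1 = f(t_n, state_n); k2 = f(t_n + h, state_n + h·k1); state_{n+1} = state_n + (h/2)·(k1 + k2).
1.100000: (-2.000000, -0.700000)
  k1 = (-5.374000, 1.281000)
  predictor → (-3.236020, -0.405370)
  k2 = (-7.541537, 0.927214)
  → (-3.485287, -0.446055)
(x(1.33), y(1.33)) ≈ (-3.4853, -0.4461)

-3.4853, -0.4461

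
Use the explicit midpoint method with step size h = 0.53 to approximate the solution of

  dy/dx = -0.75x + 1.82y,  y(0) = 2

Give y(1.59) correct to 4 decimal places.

26.3251

Midpoint: k1 = f(x_n, y_n); k2 = f(x_n + h/2, y_n + (h/2)·k1); y_{n+1} = y_n + h·k2.
x=0.000000, y=2.000000:
  k1 = f(0.000000, 2.000000) = 3.640000
  k2 = f(0.265000, 2.964600) = 5.196822
  y ← 2.000000 + 0.53·5.196822 = 4.754316
x=0.530000, y=4.754316:
  k1 = f(0.530000, 4.754316) = 8.255355
  k2 = f(0.795000, 6.941985) = 12.038162
  y ← 4.754316 + 0.53·12.038162 = 11.134542
x=1.060000, y=11.134542:
  k1 = f(1.060000, 11.134542) = 19.469866
  k2 = f(1.325000, 16.294056) = 28.661432
  y ← 11.134542 + 0.53·28.661432 = 26.325100
y(1.59) ≈ 26.3251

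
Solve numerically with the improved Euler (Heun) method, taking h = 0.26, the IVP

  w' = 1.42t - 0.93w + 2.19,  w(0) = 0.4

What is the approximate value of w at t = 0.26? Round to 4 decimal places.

0.8635

Heun: k1 = f(t_n, w_n); k2 = f(t_n + h, w_n + h·k1); w_{n+1} = w_n + (h/2)·(k1 + k2).
t=0.000000, w=0.400000:
  k1 = f(0.000000, 0.400000) = 1.818000
  k2 = f(0.260000, 0.872680) = 1.747608
  w ← 0.400000 + (0.26/2)·(1.818000 + 1.747608) = 0.863529
w(0.26) ≈ 0.8635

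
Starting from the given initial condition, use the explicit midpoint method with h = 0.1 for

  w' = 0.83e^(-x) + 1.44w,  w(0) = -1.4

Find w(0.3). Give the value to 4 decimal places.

-1.8822

Midpoint: k1 = f(x_n, w_n); k2 = f(x_n + h/2, w_n + (h/2)·k1); w_{n+1} = w_n + h·k2.
x=0.000000, w=-1.400000:
  k1 = f(0.000000, -1.400000) = -1.186000
  k2 = f(0.050000, -1.459300) = -1.311872
  w ← -1.400000 + 0.1·(-1.311872) = -1.531187
x=0.100000, w=-1.531187:
  k1 = f(0.100000, -1.531187) = -1.453894
  k2 = f(0.150000, -1.603882) = -1.595202
  w ← -1.531187 + 0.1·(-1.595202) = -1.690707
x=0.200000, w=-1.690707:
  k1 = f(0.200000, -1.690707) = -1.755072
  k2 = f(0.250000, -1.778461) = -1.914579
  w ← -1.690707 + 0.1·(-1.914579) = -1.882165
w(0.3) ≈ -1.8822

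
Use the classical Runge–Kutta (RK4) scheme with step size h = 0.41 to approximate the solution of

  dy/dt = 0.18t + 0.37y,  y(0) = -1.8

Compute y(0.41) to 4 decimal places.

RK4: k1 = f(t_n, y_n); k2 = f(t_n + h/2, y_n + (h/2)·k1); k3 = f(t_n + h/2, y_n + (h/2)·k2); k4 = f(t_n + h, y_n + h·k3); y_{n+1} = y_n + (h/6)·(k1 + 2k2 + 2k3 + k4).
t=0.000000, y=-1.800000:
  k1 = f(0.000000, -1.800000) = -0.666000
  k2 = f(0.205000, -1.936530) = -0.679616
  k3 = f(0.205000, -1.939321) = -0.680649
  k4 = f(0.410000, -2.079066) = -0.695454
  y ← -1.800000 + (0.41/6)·(k1 + 2k2 + 2k3 + k4) = -2.078936
y(0.41) ≈ -2.0789

-2.0789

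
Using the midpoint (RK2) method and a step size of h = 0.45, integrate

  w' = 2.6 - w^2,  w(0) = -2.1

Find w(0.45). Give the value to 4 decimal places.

-3.7588

Midpoint: k1 = f(x_n, w_n); k2 = f(x_n + h/2, w_n + (h/2)·k1); w_{n+1} = w_n + h·k2.
x=0.000000, w=-2.100000:
  k1 = f(0.000000, -2.100000) = -1.810000
  k2 = f(0.225000, -2.507250) = -3.686303
  w ← -2.100000 + 0.45·(-3.686303) = -3.758836
w(0.45) ≈ -3.7588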